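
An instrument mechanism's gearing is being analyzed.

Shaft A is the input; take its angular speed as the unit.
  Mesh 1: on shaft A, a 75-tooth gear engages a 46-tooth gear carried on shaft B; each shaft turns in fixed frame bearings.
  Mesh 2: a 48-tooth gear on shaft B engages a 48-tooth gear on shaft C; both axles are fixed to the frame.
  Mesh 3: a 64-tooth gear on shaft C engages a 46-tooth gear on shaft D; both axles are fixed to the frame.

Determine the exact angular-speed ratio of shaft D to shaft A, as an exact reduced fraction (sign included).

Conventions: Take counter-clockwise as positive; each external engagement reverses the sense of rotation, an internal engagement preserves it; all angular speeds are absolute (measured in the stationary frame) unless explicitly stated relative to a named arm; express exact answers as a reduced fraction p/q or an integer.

class = fixed-axis compound train [3 meshes; 3 ratios multiply, 3 sense flips]
mesh 1 [75T→46T]: running ratio 75/46, sense −
mesh 2 [48T→48T]: running ratio 75/46, sense +
mesh 3 [64T→46T]: running ratio 1200/529, sense −
ω_out/ω_in = -1200/529

-1200/529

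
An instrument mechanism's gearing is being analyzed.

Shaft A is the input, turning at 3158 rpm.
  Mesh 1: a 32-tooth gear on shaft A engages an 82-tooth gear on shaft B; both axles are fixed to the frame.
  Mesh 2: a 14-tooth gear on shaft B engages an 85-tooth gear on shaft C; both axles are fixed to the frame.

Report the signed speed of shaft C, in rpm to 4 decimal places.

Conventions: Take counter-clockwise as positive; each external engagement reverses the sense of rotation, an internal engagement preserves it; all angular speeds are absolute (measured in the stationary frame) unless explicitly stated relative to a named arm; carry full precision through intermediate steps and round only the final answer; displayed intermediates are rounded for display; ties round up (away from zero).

+202.9819 rpm

recognized (3 fixed axles, 2 meshes): fixed-axis compound train
mesh 1 [32T→82T]: ω = 3158.0000×32/82 = 1232.3902 rpm, sense flips to −
mesh 2 [14T→85T]: ω = 1232.3902×14/85 = 202.9819 rpm, sense flips to +
signed output speed = +202.9819 rpm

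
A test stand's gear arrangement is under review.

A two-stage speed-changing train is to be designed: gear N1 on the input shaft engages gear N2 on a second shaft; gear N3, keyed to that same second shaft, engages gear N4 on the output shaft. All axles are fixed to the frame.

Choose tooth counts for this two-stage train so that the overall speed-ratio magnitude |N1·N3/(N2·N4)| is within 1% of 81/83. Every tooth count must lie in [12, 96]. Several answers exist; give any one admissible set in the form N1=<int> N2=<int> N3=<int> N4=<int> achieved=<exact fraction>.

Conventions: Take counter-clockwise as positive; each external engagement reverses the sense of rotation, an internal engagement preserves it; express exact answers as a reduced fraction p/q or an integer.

N1=12 N2=83 N3=81 N4=12 achieved=81/83

topology: fixed-axis compound train — 2 stages, target 81/83
target = 81/83 in lowest terms: an exact hit needs N1·N3 = k·81 and N2·N4 = k·83 for one integer k, every count in [12, 96]; additionally prefer no 1:1 stage (N1 ≠ N2, N3 ≠ N4)
k = 1…11: no 1:1-free in-range split of k·81 and k·83 into factor pairs; take k = 12
k = 12: N1·N3 = 972 = 12·81, N2·N4 = 996 = 83·12
achieved = 12·81/(83·12) = 81/83; |achieved − target| = 0 ≤ 81/8300 ✓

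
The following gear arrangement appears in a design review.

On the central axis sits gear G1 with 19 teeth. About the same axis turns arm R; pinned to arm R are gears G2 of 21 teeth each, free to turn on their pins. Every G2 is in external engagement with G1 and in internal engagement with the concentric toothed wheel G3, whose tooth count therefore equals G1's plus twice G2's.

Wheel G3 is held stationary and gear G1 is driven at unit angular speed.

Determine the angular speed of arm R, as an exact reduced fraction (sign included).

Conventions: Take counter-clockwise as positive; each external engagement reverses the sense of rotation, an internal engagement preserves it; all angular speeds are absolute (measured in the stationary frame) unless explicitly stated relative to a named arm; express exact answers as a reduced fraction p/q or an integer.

19/80

topology: planetary set — G1 19T / G2 21T / G3 61T, arm = carrier (Willis)
ring teeth: 19 + 2·21 = 61
19(ω_sun−ω_arm) = −61(ω_ring−ω_arm),  ω_ring = 0, ω_sun = 1
19(1−ω_arm) = −61(0−ω_arm)  ⇒  80·ω_arm = 19  ⇒  ω_arm = 19/80
exact speed ratio = 19/80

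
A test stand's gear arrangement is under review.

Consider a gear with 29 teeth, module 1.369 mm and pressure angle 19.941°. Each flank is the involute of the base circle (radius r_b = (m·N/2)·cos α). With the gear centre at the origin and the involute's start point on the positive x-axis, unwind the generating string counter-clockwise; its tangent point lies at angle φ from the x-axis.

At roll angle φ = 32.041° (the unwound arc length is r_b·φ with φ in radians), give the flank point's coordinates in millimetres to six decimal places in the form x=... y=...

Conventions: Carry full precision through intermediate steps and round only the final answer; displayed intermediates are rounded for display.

recognized (one wheel, involute flank): single-mesh tooth geometry, m = 1.369, N = 29
pitch radius r_p = m·N/2 = 1.369·29/2 = 19.850500
base radius r_b = r_p·cos α = 19.850500·cos 19.941° = 18.660350
roll angle φ = 32.041° = 0.55922095 rad
x = r_b·(cos φ + φ·sin φ) = 21.353970
y = r_b·(sin φ − φ·cos φ) = 1.054159

x=21.353970 y=1.054159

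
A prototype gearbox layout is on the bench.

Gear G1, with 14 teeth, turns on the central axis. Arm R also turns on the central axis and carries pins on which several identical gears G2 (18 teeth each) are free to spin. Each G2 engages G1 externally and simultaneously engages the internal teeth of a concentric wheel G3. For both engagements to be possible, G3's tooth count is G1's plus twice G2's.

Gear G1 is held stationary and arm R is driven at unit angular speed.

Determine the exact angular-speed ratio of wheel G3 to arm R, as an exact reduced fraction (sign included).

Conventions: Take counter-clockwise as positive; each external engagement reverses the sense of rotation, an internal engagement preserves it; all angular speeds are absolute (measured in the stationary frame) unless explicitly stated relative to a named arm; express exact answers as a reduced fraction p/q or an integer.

32/25

planetary set (14T centre, 18T on arm, 50T internal) — Willis relation
ring teeth: 14 + 2·18 = 50
14(ω_sun−ω_arm) = −50(ω_ring−ω_arm),  ω_sun = 0, ω_arm = 1
ω_ring = 1 − (14/50)(0−1) = 32/25
ω_out/ω_in = 32/25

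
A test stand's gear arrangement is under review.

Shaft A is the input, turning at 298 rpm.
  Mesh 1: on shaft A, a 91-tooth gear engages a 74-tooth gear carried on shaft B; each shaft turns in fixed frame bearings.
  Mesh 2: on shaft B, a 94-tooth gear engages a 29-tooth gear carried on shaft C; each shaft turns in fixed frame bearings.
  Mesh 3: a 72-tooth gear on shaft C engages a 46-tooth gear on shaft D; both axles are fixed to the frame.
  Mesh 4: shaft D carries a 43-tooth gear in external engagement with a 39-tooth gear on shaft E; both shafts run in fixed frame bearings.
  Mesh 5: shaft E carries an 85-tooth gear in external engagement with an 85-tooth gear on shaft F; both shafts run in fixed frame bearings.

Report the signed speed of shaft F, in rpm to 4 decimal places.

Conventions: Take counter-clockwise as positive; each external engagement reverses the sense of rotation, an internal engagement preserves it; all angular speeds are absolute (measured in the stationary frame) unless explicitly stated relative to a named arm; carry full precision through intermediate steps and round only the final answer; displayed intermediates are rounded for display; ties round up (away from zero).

-2049.9077 rpm

class = fixed-axis compound train [5 meshes; 5 ratios multiply, 5 sense flips]
mesh 1 [91T→74T]: ω = 298.0000×91/74 = 366.4595 rpm, sense flips to −
mesh 2 [94T→29T]: ω = 366.4595×94/29 = 1187.8341 rpm, sense flips to +
mesh 3 [72T→46T]: ω = 1187.8341×72/46 = 1859.2186 rpm, sense flips to −
mesh 4 [43T→39T]: ω = 1859.2186×43/39 = 2049.9077 rpm, sense flips to +
mesh 5 [85T→85T]: ω = 2049.9077×85/85 = 2049.9077 rpm, sense flips to −
signed output speed = -2049.9077 rpm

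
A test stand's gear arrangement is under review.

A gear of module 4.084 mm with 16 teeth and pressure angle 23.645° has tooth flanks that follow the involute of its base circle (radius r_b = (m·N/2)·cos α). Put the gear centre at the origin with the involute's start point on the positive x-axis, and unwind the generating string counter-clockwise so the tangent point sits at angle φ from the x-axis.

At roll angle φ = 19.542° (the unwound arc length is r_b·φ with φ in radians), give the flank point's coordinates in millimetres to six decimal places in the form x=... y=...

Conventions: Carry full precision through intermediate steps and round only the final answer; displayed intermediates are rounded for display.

recognized (one wheel, involute flank): single-mesh tooth geometry, m = 4.084, N = 16
pitch radius r_p = m·N/2 = 4.084·16/2 = 32.672000
base radius r_b = r_p·cos α = 32.672000·cos 23.645° = 29.929121
roll angle φ = 19.542° = 0.34107224 rad
x = r_b·(cos φ + φ·sin φ) = 31.619651
y = r_b·(sin φ − φ·cos φ) = 0.391247

x=31.619651 y=0.391247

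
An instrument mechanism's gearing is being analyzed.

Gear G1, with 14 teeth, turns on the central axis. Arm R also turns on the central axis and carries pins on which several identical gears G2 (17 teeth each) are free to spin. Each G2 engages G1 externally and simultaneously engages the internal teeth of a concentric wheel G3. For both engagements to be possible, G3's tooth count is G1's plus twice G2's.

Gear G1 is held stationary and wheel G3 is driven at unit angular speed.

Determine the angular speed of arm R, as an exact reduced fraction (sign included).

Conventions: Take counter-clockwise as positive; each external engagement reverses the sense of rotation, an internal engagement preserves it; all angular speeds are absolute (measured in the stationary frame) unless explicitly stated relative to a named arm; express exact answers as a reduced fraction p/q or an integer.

24/31

class = planetary set [G3 = 14+2·17 = 48; Willis about the carrier]
ring teeth: 14 + 2·17 = 48
14(ω_sun−ω_arm) = −48(ω_ring−ω_arm),  ω_sun = 0, ω_ring = 1
14(0−ω_arm) = −48(1−ω_arm)  ⇒  62·ω_arm = 48  ⇒  ω_arm = 24/31
exact speed ratio = 24/31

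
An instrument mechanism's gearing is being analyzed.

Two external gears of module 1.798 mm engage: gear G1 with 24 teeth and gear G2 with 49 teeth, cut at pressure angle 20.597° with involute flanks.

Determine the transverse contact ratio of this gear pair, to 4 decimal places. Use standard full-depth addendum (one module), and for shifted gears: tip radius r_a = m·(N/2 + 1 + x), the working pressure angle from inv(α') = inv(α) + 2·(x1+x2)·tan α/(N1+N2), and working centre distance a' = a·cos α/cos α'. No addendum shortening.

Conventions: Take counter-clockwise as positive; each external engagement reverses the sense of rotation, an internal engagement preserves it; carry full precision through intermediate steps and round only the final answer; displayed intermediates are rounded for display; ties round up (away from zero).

1.6498

class = single-mesh tooth geometry [involute pair 24T × 49T, m = 1.798]
base radii: r_b1 = 20.196818, r_b2 = 41.235170
tip radii: r_a1 = 23.374000, r_a2 = 45.849000
no profile shift: α' = α, a' = a
action lengths: √(r_a1²−r_b1²) = 11.765731, √(r_a2²−r_b2²) = 20.044739
base pitch p_b = π·m·cos α = 5.287515
CR = (11.765731 + 20.044739 − 65.627000·sin 20.59700°)/5.287515 = 1.649806
contact ratio ≈ 1.6498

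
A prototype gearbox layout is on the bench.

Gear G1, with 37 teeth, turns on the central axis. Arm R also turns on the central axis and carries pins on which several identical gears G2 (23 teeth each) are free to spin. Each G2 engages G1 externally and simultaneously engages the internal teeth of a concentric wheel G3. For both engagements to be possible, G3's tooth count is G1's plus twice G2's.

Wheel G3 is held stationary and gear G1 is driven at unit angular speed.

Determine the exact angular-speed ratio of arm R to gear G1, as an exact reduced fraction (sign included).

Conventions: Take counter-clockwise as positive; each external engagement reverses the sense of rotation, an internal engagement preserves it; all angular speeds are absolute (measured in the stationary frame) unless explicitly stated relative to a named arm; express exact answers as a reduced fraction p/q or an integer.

topology: planetary set — G1 37T / G2 23T / G3 83T, arm = carrier (Willis)
ring teeth: 37 + 2·23 = 83
37(ω_sun−ω_arm) = −83(ω_ring−ω_arm),  ω_ring = 0, ω_sun = 1
37(1−ω_arm) = −83(0−ω_arm)  ⇒  120·ω_arm = 37  ⇒  ω_arm = 37/120
ω_out/ω_in = 37/120

37/120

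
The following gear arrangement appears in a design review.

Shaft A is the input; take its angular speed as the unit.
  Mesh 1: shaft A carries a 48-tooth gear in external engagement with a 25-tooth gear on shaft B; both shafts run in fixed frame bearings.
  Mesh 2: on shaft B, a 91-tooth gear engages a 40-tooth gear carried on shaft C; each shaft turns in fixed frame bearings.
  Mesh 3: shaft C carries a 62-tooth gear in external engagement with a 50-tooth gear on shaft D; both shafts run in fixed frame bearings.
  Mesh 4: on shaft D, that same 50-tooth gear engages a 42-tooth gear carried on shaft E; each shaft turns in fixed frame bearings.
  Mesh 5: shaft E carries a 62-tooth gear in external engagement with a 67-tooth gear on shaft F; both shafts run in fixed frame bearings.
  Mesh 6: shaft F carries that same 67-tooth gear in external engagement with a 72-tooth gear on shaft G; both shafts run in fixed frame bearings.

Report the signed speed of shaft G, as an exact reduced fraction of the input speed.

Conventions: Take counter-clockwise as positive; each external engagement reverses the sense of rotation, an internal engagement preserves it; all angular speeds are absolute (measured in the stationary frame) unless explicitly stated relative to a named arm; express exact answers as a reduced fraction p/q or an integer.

12493/2250

6-mesh fixed-axis compound train (all bearings frame-fixed)
mesh 1 [48T→25T]: |ω|/ω_in = 1×48/25 = 48/25, sense flips to −
mesh 2 [91T→40T]: |ω|/ω_in = (48/25)×91/40 = 546/125, sense flips to +
mesh 3 [62T→50T]: |ω|/ω_in = (546/125)×62/50 = 16926/3125, sense flips to −
mesh 4 [50T→42T]: |ω|/ω_in = (16926/3125)×50/42 = 806/125, sense flips to +
mesh 5 [62T→67T]: |ω|/ω_in = (806/125)×62/67 = 49972/8375, sense flips to −
mesh 6 [67T→72T]: |ω|/ω_in = (49972/8375)×67/72 = 12493/2250, sense flips to +
signed output speed (× input speed) = 12493/2250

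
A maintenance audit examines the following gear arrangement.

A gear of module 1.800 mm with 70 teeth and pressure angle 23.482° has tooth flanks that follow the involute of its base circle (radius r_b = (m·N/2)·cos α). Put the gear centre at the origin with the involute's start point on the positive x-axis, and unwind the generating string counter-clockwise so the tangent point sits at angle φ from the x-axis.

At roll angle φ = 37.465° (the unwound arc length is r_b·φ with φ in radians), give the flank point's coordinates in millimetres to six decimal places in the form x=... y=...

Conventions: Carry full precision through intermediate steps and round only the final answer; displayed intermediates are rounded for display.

x=68.846302 y=5.158242

single-mesh involute tooth geometry (70T wheel at module 1.800)
pitch radius r_p = m·N/2 = 1.800·70/2 = 63.000000
base radius r_b = r_p·cos α = 63.000000·cos 23.482° = 57.782674
roll angle φ = 37.465° = 0.65388760 rad
x = r_b·(cos φ + φ·sin φ) = 68.846302
y = r_b·(sin φ − φ·cos φ) = 5.158242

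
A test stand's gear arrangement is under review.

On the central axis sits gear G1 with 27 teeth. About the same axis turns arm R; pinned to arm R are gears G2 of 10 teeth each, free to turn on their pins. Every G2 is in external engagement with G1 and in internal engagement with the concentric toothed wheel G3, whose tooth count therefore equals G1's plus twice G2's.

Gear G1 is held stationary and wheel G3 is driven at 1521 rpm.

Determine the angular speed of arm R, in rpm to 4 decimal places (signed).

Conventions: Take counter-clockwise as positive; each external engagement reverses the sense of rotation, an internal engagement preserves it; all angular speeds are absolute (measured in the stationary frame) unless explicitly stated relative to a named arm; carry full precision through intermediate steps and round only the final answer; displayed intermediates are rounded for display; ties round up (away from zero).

class = planetary set [G3 = 27+2·10 = 47; Willis about the carrier]
normalise by the input: solve with ω_ring = 1, then scale by 1521 rpm
ring teeth: 27 + 2·10 = 47
27(ω_sun−ω_arm) = −47(ω_ring−ω_arm),  ω_sun = 0, ω_ring = 1
27(0−ω_arm) = −47(1−ω_arm)  ⇒  74·ω_arm = 47  ⇒  ω_arm = 47/74
scale: ω_arm = 47/74 × 1521 rpm = +966.0405 rpm

+966.0405 rpm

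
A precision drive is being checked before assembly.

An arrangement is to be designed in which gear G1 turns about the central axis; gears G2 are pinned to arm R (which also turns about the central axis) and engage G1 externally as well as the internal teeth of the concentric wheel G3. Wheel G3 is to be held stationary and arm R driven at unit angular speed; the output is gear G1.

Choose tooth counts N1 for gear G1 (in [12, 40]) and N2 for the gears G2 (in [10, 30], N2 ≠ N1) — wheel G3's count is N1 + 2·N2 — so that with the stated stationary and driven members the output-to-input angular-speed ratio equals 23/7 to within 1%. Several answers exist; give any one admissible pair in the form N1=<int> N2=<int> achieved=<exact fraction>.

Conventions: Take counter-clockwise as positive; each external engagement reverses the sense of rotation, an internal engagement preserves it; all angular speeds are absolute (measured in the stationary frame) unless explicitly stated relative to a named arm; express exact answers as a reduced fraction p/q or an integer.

N1=28 N2=18 achieved=23/7

topology: planetary set — design target 23/7, arm = carrier (Willis)
Willis with ω_ring = 0: ω_sun/ω_arm = (N1+N3)/N1; set equal to 23/7  ⇒  N3/N1 = 23/7 − 1 = 16/7
N3 = N1 + 2·N2  ⇒  N2/N1 = (N3/N1 − 1)/2 = (16/7 − 1)/2 = 9/14
smallest multiple with N1 ≥ 12 and N2 ≥ 10: k = 2  ⇒  N1 = 2·14 = 28, N2 = 2·9 = 18 (N1 ≤ 40, N2 ≤ 30, N2 ≠ N1 ✓), N3 = 28 + 2·18 = 64
check: (N1+N3)/N1 with N1 = 28, N3 = 64 gives 23/7; |achieved − target| = 0 ≤ 23/700 ✓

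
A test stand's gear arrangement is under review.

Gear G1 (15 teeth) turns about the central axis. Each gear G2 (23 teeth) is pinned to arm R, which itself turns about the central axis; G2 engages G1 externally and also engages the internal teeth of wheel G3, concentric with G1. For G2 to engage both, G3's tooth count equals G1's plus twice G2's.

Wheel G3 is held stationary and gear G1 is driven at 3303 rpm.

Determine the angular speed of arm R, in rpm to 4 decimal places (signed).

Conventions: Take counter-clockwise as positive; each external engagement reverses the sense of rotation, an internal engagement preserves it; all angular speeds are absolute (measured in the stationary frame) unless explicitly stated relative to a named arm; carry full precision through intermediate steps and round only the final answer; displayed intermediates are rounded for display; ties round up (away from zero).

+651.9079 rpm

class = planetary set [G3 = 15+2·23 = 61; Willis about the carrier]
normalise by the input: solve with ω_sun = 1, then scale by 3303 rpm
ring teeth: 15 + 2·23 = 61
15(ω_sun−ω_arm) = −61(ω_ring−ω_arm),  ω_ring = 0, ω_sun = 1
15(1−ω_arm) = −61(0−ω_arm)  ⇒  76·ω_arm = 15  ⇒  ω_arm = 15/76
scale: ω_arm = 15/76 × 3303 rpm = +651.9079 rpm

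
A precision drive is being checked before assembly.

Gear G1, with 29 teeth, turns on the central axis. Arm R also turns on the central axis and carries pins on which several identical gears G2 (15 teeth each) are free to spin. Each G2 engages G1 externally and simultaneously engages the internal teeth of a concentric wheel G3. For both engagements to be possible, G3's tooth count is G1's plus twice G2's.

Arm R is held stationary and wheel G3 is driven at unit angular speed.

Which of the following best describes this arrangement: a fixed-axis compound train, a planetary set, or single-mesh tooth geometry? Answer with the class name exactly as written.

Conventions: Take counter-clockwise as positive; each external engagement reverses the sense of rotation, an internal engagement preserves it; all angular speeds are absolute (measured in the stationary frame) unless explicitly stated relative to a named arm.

planetary set

recognized (axles ride arm R): planetary set, 29/15/59 teeth
classification: planetary set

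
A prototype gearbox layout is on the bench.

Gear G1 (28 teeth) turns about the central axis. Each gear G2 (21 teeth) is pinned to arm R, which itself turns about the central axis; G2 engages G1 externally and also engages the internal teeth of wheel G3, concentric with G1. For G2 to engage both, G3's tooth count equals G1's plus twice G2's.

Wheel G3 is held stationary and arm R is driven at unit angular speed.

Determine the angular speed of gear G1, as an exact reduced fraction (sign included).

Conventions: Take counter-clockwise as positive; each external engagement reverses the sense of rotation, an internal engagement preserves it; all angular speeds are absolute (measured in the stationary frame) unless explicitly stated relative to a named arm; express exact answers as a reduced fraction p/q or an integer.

7/2

topology: planetary set — G1 28T / G2 21T / G3 70T, arm = carrier (Willis)
ring teeth: 28 + 2·21 = 70
28(ω_sun−ω_arm) = −70(ω_ring−ω_arm),  ω_ring = 0, ω_arm = 1
ω_sun = 1 − (70/28)(0−1) = 7/2
exact speed ratio = 7/2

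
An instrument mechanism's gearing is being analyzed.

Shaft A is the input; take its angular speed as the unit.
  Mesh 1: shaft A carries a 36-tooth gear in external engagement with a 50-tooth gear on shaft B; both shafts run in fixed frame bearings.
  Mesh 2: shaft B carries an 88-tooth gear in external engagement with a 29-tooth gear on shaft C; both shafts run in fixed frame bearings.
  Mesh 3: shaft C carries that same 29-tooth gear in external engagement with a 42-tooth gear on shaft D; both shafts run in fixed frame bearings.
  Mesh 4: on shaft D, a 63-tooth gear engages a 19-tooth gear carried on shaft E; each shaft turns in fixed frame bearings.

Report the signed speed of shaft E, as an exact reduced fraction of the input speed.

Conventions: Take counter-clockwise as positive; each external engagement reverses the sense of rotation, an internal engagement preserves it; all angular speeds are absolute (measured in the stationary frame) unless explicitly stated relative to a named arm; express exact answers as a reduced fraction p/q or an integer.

4-mesh fixed-axis compound train (all bearings frame-fixed)
mesh 1 [36T→50T]: |ω|/ω_in = 1×36/50 = 18/25, sense flips to −
mesh 2 [88T→29T]: |ω|/ω_in = (18/25)×88/29 = 1584/725, sense flips to +
mesh 3 [29T→42T]: |ω|/ω_in = (1584/725)×29/42 = 264/175, sense flips to −
mesh 4 [63T→19T]: |ω|/ω_in = (264/175)×63/19 = 2376/475, sense flips to +
signed output speed (× input speed) = 2376/475

2376/475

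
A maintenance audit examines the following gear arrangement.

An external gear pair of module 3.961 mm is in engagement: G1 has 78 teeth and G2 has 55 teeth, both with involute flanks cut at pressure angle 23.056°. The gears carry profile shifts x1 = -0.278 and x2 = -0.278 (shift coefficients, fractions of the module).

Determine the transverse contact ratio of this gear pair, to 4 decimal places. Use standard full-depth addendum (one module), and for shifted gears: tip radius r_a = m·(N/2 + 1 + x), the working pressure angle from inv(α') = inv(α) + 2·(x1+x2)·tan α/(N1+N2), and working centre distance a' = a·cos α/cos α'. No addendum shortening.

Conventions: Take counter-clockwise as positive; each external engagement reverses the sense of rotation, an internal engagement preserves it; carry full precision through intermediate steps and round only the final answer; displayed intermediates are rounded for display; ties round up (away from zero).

1.7227

topology: single-mesh involute geometry — m = 3.961, 78T/55T pair
base radii: r_b1 = 142.139607, r_b2 = 100.226646
tip radii: r_a1 = 157.338842, r_a2 = 111.787342
inv(α') = inv(23.056°) + 2·(-0.278-0.278)·tan α/(78+55) = 0.01966703  ⇒  α' = 21.86331°
a' = a·cos α / cos α' = 263.4065·cos 23.056°/cos 21.86331° = 261.149454
action lengths: √(r_a1²−r_b1²) = 67.467351, √(r_a2²−r_b2²) = 49.507871
base pitch p_b = π·m·cos α = 11.449865
CR = (67.467351 + 49.507871 − 261.149454·sin 21.86331°)/11.449865 = 1.722714
contact ratio ≈ 1.7227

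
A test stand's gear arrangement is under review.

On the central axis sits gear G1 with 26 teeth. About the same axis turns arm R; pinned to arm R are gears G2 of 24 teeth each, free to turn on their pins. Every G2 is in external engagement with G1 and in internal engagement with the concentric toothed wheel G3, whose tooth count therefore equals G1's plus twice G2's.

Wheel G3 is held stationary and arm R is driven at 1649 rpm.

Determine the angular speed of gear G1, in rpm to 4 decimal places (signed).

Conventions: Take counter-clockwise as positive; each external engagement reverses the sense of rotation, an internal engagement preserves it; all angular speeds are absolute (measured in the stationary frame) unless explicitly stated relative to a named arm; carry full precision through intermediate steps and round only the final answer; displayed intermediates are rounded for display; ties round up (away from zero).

class = planetary set [G3 = 26+2·24 = 74; Willis about the carrier]
normalise by the input: solve with ω_arm = 1, then scale by 1649 rpm
ring teeth: 26 + 2·24 = 74
26(ω_sun−ω_arm) = −74(ω_ring−ω_arm),  ω_ring = 0, ω_arm = 1
ω_sun = 1 − (74/26)(0−1) = 50/13
scale: ω_sun = 50/13 × 1649 rpm = +6342.3077 rpm

+6342.3077 rpm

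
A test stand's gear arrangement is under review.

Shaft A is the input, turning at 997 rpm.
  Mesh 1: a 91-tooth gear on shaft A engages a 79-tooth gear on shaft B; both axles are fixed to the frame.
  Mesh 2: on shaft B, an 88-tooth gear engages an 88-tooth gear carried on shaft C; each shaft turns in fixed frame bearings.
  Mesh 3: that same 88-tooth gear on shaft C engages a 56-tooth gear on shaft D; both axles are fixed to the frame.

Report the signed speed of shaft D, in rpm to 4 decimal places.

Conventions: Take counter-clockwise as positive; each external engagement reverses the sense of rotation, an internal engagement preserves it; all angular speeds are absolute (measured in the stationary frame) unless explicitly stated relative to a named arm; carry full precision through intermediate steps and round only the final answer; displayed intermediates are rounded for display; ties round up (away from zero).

recognized (4 fixed axles, 3 meshes): fixed-axis compound train
mesh 1 [91T→79T]: ω = 997.0000×91/79 = 1148.4430 rpm, sense flips to −
mesh 2 [88T→88T]: ω = 1148.4430×88/88 = 1148.4430 rpm, sense flips to +
mesh 3 [88T→56T]: ω = 1148.4430×88/56 = 1804.6962 rpm, sense flips to −
signed output speed = -1804.6962 rpm

-1804.6962 rpm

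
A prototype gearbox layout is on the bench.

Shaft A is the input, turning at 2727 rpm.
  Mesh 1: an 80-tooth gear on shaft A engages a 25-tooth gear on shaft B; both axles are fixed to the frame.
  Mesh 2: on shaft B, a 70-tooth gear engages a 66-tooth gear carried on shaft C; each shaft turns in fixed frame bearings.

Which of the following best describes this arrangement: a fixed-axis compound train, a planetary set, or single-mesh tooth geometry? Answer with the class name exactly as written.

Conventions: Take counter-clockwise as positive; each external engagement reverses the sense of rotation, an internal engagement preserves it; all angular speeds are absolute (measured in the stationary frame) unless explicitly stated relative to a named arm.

fixed-axis compound train

2-mesh fixed-axis compound train (all bearings frame-fixed)
classification: fixed-axis compound train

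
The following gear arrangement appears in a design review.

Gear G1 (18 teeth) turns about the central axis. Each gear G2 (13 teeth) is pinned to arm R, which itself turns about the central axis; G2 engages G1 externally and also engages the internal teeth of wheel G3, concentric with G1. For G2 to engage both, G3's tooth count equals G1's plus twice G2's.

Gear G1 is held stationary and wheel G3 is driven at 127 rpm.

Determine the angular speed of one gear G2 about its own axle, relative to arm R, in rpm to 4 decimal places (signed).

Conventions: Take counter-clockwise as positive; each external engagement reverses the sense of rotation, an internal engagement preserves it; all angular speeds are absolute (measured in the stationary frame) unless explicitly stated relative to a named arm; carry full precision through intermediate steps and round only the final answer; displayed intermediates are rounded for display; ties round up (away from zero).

+124.7940 rpm

class = planetary set [G3 = 18+2·13 = 44; Willis about the carrier]
normalise by the input: solve with ω_ring = 1, then scale by 127 rpm
ring teeth: 18 + 2·13 = 44
18(ω_sun−ω_arm) = −44(ω_ring−ω_arm),  ω_sun = 0, ω_ring = 1
18(0−ω_arm) = −44(1−ω_arm)  ⇒  62·ω_arm = 44  ⇒  ω_arm = 22/31
sun–planet mesh: 18·(0−22/31) = −13·(ω_p−ω_arm)  ⇒  ω_p−ω_arm = 396/403
scale: ω_p−ω_arm = 396/403 × 127 rpm = +124.7940 rpm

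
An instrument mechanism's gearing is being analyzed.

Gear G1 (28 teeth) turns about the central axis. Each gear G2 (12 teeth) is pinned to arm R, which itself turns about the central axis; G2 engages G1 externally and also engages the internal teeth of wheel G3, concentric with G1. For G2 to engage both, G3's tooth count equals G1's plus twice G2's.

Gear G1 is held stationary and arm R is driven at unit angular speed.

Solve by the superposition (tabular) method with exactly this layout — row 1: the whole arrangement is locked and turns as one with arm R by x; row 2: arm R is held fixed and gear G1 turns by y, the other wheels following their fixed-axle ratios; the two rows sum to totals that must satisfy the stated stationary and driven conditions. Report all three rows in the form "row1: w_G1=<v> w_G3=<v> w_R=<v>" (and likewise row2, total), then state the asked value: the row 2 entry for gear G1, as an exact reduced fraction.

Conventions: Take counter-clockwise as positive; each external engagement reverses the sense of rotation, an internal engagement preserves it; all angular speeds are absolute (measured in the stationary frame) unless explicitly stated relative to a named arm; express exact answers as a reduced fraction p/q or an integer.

class = planetary set [G3 = 28+2·12 = 52; Willis about the carrier]
superposition row 1 [locked train]: every member turns x
row 2 — arm fixed, fixed-axis ratios: sun y, ring −(28/52)·y, arm 0
boundary: total ω_sun = x + y = 0 and total ω_arm = x = 1  ⇒  y = -1, x = 1
row 2 ring = −(28/52)·(-1) = 7/13
totals (row 1 + row 2): sun 1 + (-1) = 0, ring 1 + 7/13 = 20/13, arm 1 + 0 = 1
asked cell (row2, sun) = -1

row1: w_G1=1 w_G3=1 w_R=1
row2: w_G1=-1 w_G3=7/13 w_R=0
total: w_G1=0 w_G3=20/13 w_R=1
asked value: -1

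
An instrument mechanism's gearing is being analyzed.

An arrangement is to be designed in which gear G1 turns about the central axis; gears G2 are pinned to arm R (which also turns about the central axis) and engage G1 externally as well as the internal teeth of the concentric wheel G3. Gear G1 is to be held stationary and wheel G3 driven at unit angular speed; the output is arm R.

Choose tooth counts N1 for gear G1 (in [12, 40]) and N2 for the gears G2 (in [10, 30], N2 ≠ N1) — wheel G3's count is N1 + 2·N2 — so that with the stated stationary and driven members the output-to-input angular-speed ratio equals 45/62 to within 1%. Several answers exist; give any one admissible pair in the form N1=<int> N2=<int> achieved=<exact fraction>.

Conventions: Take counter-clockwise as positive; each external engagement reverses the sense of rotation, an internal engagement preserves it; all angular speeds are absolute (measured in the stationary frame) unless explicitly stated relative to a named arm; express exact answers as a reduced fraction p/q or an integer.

N1=17 N2=14 achieved=45/62

planetary set to be sized for 45/62 (Willis relation)
Willis with ω_sun = 0: ω_arm/ω_ring = N3/(N1+N3); set equal to 45/62  ⇒  N3/N1 = (45/62)/(1 − 45/62) = 45/17
N3 = N1 + 2·N2  ⇒  N2/N1 = (N3/N1 − 1)/2 = (45/17 − 1)/2 = 14/17
smallest multiple with N1 ≥ 12 and N2 ≥ 10: k = 1  ⇒  N1 = 1·17 = 17, N2 = 1·14 = 14 (N1 ≤ 40, N2 ≤ 30, N2 ≠ N1 ✓), N3 = 17 + 2·14 = 45
check: N3/(N1+N3) with N1 = 17, N3 = 45 gives 45/62; |achieved − target| = 0 ≤ 9/1240 ✓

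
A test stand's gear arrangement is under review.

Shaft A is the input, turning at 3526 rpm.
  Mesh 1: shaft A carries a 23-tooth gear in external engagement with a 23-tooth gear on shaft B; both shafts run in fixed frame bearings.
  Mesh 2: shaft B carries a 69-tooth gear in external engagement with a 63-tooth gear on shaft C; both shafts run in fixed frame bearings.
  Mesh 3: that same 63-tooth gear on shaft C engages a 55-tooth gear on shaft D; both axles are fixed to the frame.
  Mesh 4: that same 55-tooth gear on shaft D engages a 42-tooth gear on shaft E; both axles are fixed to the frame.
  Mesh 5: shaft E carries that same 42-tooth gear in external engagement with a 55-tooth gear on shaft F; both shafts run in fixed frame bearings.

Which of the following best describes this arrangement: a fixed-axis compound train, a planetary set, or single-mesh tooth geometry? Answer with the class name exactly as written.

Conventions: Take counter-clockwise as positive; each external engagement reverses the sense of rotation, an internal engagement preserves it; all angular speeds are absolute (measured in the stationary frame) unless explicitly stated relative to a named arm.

fixed-axis compound train

recognized (6 fixed axles, 5 meshes): fixed-axis compound train
classification: fixed-axis compound train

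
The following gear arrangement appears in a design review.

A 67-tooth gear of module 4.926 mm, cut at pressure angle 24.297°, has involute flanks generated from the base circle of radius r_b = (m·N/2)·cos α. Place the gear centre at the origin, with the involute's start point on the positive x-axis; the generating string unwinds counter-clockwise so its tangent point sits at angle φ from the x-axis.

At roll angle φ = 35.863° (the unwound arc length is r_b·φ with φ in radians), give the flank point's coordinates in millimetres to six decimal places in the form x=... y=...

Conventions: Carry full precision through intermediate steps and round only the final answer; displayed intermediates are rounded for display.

recognized (one wheel, involute flank): single-mesh tooth geometry, m = 4.926, N = 67
pitch radius r_p = m·N/2 = 4.926·67/2 = 165.021000
base radius r_b = r_p·cos α = 165.021000·cos 24.297° = 150.404236
roll angle φ = 35.863° = 0.62592743 rad
x = r_b·(cos φ + φ·sin φ) = 177.043710
y = r_b·(sin φ − φ·cos φ) = 11.819508

x=177.043710 y=11.819508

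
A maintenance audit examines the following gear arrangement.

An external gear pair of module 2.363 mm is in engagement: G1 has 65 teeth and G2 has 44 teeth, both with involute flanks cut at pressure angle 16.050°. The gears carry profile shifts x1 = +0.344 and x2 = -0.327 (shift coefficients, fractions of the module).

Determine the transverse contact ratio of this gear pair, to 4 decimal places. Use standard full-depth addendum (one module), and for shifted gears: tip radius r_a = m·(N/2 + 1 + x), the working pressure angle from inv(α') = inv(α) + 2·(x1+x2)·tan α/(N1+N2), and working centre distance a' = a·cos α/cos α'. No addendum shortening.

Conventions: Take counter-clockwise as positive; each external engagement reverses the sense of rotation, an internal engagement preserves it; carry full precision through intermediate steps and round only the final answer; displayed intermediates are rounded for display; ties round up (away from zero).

topology: single-mesh involute geometry — m = 2.363, 65T/44T pair
base radii: r_b1 = 73.803994, r_b2 = 49.959627
tip radii: r_a1 = 79.973372, r_a2 = 53.576299
inv(α') = inv(16.050°) + 2·(+0.344-0.327)·tan α/(65+44) = 0.00765443  ⇒  α' = 16.11187°
a' = a·cos α / cos α' = 128.7835·cos 16.050°/cos 16.11187° = 128.823596
action lengths: √(r_a1²−r_b1²) = 30.801147, √(r_a2²−r_b2²) = 19.350853
base pitch p_b = π·m·cos α = 7.134218
CR = (30.801147 + 19.350853 − 128.823596·sin 16.11187°)/7.134218 = 2.018678
contact ratio ≈ 2.0187

2.0187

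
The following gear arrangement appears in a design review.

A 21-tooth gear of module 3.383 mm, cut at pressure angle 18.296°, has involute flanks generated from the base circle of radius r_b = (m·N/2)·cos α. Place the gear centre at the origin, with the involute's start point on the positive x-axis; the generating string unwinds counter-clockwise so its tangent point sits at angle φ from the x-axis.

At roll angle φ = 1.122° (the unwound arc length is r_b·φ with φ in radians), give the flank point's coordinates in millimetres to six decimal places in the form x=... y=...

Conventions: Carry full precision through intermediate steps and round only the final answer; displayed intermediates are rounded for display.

topology: single-mesh involute geometry — m = 3.383, N = 21
pitch radius r_p = m·N/2 = 3.383·21/2 = 35.521500
base radius r_b = r_p·cos α = 35.521500·cos 18.296° = 33.725796
roll angle φ = 1.122° = 0.01958259 rad
x = r_b·(cos φ + φ·sin φ) = 33.732262
y = r_b·(sin φ − φ·cos φ) = 0.000084

x=33.732262 y=0.000084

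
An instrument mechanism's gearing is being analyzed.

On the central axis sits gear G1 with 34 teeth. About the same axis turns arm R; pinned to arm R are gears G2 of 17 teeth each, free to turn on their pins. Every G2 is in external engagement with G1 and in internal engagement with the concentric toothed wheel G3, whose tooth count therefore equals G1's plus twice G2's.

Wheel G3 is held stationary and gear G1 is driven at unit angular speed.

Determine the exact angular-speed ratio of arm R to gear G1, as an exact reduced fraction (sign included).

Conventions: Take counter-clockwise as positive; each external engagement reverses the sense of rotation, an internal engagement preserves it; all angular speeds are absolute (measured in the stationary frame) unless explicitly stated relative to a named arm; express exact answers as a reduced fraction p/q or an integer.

1/3

planetary set (34T centre, 17T on arm, 68T internal) — Willis relation
ring teeth: 34 + 2·17 = 68
34(ω_sun−ω_arm) = −68(ω_ring−ω_arm),  ω_ring = 0, ω_sun = 1
34(1−ω_arm) = −68(0−ω_arm)  ⇒  102·ω_arm = 34  ⇒  ω_arm = 1/3
ω_out/ω_in = 1/3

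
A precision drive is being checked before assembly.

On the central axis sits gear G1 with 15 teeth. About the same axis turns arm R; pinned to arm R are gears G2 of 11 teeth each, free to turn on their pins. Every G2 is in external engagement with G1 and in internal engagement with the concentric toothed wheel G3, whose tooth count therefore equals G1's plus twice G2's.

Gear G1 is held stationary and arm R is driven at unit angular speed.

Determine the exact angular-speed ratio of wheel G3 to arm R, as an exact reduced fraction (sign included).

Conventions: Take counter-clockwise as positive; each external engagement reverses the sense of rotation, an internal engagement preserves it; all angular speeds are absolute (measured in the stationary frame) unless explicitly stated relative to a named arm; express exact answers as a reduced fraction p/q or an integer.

recognized (axles ride arm R): planetary set, 15/11/37 teeth
ring teeth: 15 + 2·11 = 37
15(ω_sun−ω_arm) = −37(ω_ring−ω_arm),  ω_sun = 0, ω_arm = 1
ω_ring = 1 − (15/37)(0−1) = 52/37
ω_out/ω_in = 52/37

52/37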